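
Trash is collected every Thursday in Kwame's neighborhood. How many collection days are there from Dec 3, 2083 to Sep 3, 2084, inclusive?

39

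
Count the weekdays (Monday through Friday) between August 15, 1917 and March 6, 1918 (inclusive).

146

August 15, 1917 is a Wednesday.
The range spans 204 days (inclusive of both endpoints).
204 = 7 × 29 + 1, so there are 29 full weeks plus 1 extra day.
Each full week contributes 5 weekdays (Mon–Fri): 29 × 5 = 145.
The 1 extra day is Wed — 1 of them qualifies.
Total: 145 + 1 = 146.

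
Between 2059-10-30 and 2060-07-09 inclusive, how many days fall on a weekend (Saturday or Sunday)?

72

2059-10-30 is a Thursday.
That's 254 days from start to end, counting both.
254 = 7 × 36 + 2, so there are 36 full weeks plus 2 extra days.
Each full week contributes 2 weekend days (Sat, Sun): 36 × 2 = 72.
The 2 extra days are Thu, Fri — none qualify.
Total: 72 + 0 = 72.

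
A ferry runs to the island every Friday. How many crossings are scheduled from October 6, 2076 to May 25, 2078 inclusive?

85

October 6, 2076 is a Tuesday.
From October 6, 2076 to May 25, 2078 is 597 days inclusive.
597 = 7 × 85 + 2, so there are 85 full weeks plus 2 extra days.
Each full week contributes one Friday: 85 so far.
The 2 extra days are Tue, Wed — none qualify.
Total: 85 + 0 = 85.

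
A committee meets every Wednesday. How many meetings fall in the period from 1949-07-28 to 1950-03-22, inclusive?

34

1949-07-28 is a Thursday.
The range spans 238 days (inclusive of both endpoints).
238 = 7 × 34, so the span is exactly 34 full weeks.
Each full week contributes one Wednesday: 34 so far.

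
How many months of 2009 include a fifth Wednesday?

A month has five Wednesdays exactly when Wednesday falls within its first (length − 28) days.
Jan: 31 days, starts Thu → 5 of Thu, Fri, Sat
Feb: 28 days, starts Sun → 5 of (none)
Mar: 31 days, starts Sun → 5 of Sun, Mon, Tue
Apr: 30 days, starts Wed → 5 of Wed, Thu ✓
May: 31 days, starts Fri → 5 of Fri, Sat, Sun
Jun: 30 days, starts Mon → 5 of Mon, Tue
Jul: 31 days, starts Wed → 5 of Wed, Thu, Fri ✓
Aug: 31 days, starts Sat → 5 of Sat, Sun, Mon
Sep: 30 days, starts Tue → 5 of Tue, Wed ✓
Oct: 31 days, starts Thu → 5 of Thu, Fri, Sat
Nov: 30 days, starts Sun → 5 of Sun, Mon
Dec: 31 days, starts Tue → 5 of Tue, Wed, Thu ✓
Months with five Wednesdays: Apr, Jul, Sep, Dec.

4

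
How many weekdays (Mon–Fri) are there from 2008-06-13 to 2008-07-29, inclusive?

33

2008-06-13 is a Friday.
That's 47 days from start to end, counting both.
47 = 7 × 6 + 5, so there are 6 full weeks plus 5 extra days.
Each full week contributes 5 weekdays (Mon–Fri): 6 × 5 = 30.
The 5 extra days are Friday, Saturday, Sunday, Monday, Tuesday — 3 of them qualify.
Total: 30 + 3 = 33.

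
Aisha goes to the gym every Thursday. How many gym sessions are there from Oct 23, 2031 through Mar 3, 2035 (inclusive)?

176 Thursdays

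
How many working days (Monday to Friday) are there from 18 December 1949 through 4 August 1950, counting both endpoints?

18 December 1949 is a Sunday.
That's 230 days from start to end, counting both.
230 = 7 × 32 + 6, so there are 32 full weeks plus 6 extra days.
Each full week contributes 5 weekdays (Mon–Fri): 32 × 5 = 160.
The 6 extra days are Sunday, Monday, Tuesday, Wednesday, Thursday, Friday — 5 of them qualify.
Total: 160 + 5 = 165.

165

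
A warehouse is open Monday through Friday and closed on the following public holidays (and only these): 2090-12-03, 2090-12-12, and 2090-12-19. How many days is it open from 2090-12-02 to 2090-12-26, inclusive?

2090-12-02 is a Saturday.
From 2090-12-02 to 2090-12-26 is 25 days inclusive.
25 = 7 × 3 + 4, so there are 3 full weeks plus 4 extra days.
Each full week contributes 5 weekdays (Mon–Fri): 3 × 5 = 15.
The 4 extra days are Sat, Sun, Mon, Tue — 2 of them qualify.
Total: 15 + 2 = 17.
Holidays: 2090-12-03 (Sun); 2090-12-12 (Tue); 2090-12-19 (Tue).
2 of the 3 holidays fall on weekdays; the rest are weekends and were already excluded.
Business days: 17 − 2 = 15.

15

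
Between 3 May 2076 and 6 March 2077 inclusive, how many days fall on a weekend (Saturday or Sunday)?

88

3 May 2076 is a Sunday.
The range spans 308 days (inclusive of both endpoints).
308 = 7 × 44, so the span is exactly 44 full weeks.
Each full week contributes 2 weekend days (Sat, Sun): 44 × 2 = 88.
Total: 88.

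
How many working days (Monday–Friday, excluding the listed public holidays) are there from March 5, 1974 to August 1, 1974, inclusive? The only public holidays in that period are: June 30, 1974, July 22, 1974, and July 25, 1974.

106 working days

March 5, 1974 is a Tuesday.
From March 5, 1974 to August 1, 1974 is 150 days inclusive.
150 = 7 × 21 + 3, so there are 21 full weeks plus 3 extra days.
Each full week contributes 5 weekdays (Mon–Fri): 21 × 5 = 105.
The 3 extra days are Tue, Wed, Thu — 3 of them qualify.
Total: 105 + 3 = 108.
Holidays: June 30, 1974 (Sun); July 22, 1974 (Mon); July 25, 1974 (Thu).
2 of the 3 holidays fall on weekdays; the rest are weekends and were already excluded.
Business days: 108 − 2 = 106.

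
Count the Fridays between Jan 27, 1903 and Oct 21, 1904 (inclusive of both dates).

91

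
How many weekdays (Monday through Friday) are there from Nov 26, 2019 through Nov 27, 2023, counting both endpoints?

Nov 26, 2019 is a Tuesday.
The range spans 1463 days (inclusive of both endpoints).
1463 = 7 × 209, so the span is exactly 209 full weeks.
Each full week contributes 5 weekdays (Mon–Fri): 209 × 5 = 1045.

1045 weekdays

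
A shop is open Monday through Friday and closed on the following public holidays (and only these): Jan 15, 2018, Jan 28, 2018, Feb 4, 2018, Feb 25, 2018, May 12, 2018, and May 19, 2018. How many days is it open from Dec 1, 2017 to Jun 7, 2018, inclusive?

134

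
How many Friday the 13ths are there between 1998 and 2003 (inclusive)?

10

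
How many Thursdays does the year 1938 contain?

52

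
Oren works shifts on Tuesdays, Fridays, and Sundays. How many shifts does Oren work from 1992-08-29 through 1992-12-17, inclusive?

1992-08-29 is a Saturday.
That's 111 days from start to end, counting both.
111 = 7 × 15 + 6, so there are 15 full weeks plus 6 extra days.
Each full week contributes 3 days from the set (Tue, Fri, Sun): 15 × 3 = 45.
The 6 extra days are Saturday, Sunday, Monday, Tuesday, Wednesday, Thursday — 2 of them qualify.
Total: 45 + 2 = 47.

47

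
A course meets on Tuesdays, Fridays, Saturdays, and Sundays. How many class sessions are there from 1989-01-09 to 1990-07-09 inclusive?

1989-01-09 is a Monday.
From 1989-01-09 to 1990-07-09 is 547 days inclusive.
547 = 7 × 78 + 1, so there are 78 full weeks plus 1 extra day.
Each full week contributes 4 days from the set (Tue, Fri, Sat, Sun): 78 × 4 = 312.
The 1 extra day is Mon — none qualify.
Total: 312 + 0 = 312.

312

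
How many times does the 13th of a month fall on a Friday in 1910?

1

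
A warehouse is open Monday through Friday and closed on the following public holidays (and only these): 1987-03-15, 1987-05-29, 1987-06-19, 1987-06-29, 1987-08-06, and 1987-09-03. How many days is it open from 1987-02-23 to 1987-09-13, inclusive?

1987-02-23 is a Monday.
The range spans 203 days (inclusive of both endpoints).
203 = 7 × 29, so the span is exactly 29 full weeks.
Each full week contributes 5 weekdays (Mon–Fri): 29 × 5 = 145.
Total: 145.
Holidays: 1987-03-15 (Sun); 1987-05-29 (Fri); 1987-06-19 (Fri); 1987-06-29 (Mon); 1987-08-06 (Thu); 1987-09-03 (Thu).
5 of the 6 holidays fall on weekdays; the rest are weekends and were already excluded.
Business days: 145 − 5 = 140.

140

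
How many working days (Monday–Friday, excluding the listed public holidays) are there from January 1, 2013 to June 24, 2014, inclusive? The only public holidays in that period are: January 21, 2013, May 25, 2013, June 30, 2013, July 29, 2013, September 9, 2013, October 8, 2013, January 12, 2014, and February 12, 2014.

381

January 1, 2013 is a Tuesday.
The range spans 540 days (inclusive of both endpoints).
540 = 7 × 77 + 1, so there are 77 full weeks plus 1 extra day.
Each full week contributes 5 weekdays (Mon–Fri): 77 × 5 = 385.
The 1 extra day is Tuesday — 1 of them qualifies.
Total: 385 + 1 = 386.
Holidays: January 21, 2013 (Mon); May 25, 2013 (Sat); June 30, 2013 (Sun); July 29, 2013 (Mon); September 9, 2013 (Mon); October 8, 2013 (Tue); January 12, 2014 (Sun); February 12, 2014 (Wed).
5 of the 8 holidays fall on weekdays; the rest are weekends and were already excluded.
Business days: 386 − 5 = 381.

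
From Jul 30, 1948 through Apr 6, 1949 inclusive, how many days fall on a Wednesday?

Jul 30, 1948 is a Friday.
The range spans 251 days (inclusive of both endpoints).
251 = 7 × 35 + 6, so there are 35 full weeks plus 6 extra days.
Each full week contributes one Wednesday: 35 so far.
The 6 extra days are Fri, Sat, Sun, Mon, Tue, Wed — 1 of them qualifies.
Total: 35 + 1 = 36.

36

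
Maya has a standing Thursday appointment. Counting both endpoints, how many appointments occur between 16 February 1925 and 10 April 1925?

8

16 February 1925 is a Monday.
The range spans 54 days (inclusive of both endpoints).
54 = 7 × 7 + 5, so there are 7 full weeks plus 5 extra days.
Each full week contributes one Thursday: 7 so far.
The 5 extra days are Mon, Tue, Wed, Thu, Fri — 1 of them qualifies.
Total: 7 + 1 = 8.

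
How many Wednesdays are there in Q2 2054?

13

1 April 2054 is a Wednesday.
The range spans 91 days (inclusive of both endpoints).
91 = 7 × 13, so the span is exactly 13 full weeks.
Each full week contributes one Wednesday: 13 so far.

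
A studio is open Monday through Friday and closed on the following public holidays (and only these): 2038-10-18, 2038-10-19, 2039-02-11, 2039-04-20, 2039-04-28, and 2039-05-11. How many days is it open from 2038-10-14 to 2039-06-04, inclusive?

161 business days

2038-10-14 is a Thursday.
That's 234 days from start to end, counting both.
234 = 7 × 33 + 3, so there are 33 full weeks plus 3 extra days.
Each full week contributes 5 weekdays (Mon–Fri): 33 × 5 = 165.
The 3 extra days are Thursday, Friday, Saturday — 2 of them qualify.
Total: 165 + 2 = 167.
Holidays: 2038-10-18 (Mon); 2038-10-19 (Tue); 2039-02-11 (Fri); 2039-04-20 (Wed); 2039-04-28 (Thu); 2039-05-11 (Wed).
All 6 holidays fall on weekdays, so subtract 6.
Business days: 167 − 6 = 161.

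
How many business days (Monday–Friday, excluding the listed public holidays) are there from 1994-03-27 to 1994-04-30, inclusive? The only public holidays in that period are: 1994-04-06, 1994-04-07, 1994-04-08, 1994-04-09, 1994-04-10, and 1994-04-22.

1994-03-27 is a Sunday.
The range spans 35 days (inclusive of both endpoints).
35 = 7 × 5, so the span is exactly 5 full weeks.
Each full week contributes 5 weekdays (Mon–Fri): 5 × 5 = 25.
Total: 25.
Holidays: 1994-04-06 (Wed); 1994-04-07 (Thu); 1994-04-08 (Fri); 1994-04-09 (Sat); 1994-04-10 (Sun); 1994-04-22 (Fri).
4 of the 6 holidays fall on weekdays; the rest are weekends and were already excluded.
Business days: 25 − 4 = 21.

21 business days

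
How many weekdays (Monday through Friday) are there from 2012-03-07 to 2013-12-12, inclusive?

462

2012-03-07 is a Wednesday.
From 2012-03-07 to 2013-12-12 is 646 days inclusive.
646 = 7 × 92 + 2, so there are 92 full weeks plus 2 extra days.
Each full week contributes 5 weekdays (Mon–Fri): 92 × 5 = 460.
The 2 extra days are Wednesday, Thursday — 2 of them qualify.
Total: 460 + 2 = 462.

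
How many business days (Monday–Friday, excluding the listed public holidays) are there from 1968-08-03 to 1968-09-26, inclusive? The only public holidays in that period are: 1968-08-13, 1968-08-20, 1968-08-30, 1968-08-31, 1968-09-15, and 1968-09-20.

35 business days

1968-08-03 is a Saturday.
That's 55 days from start to end, counting both.
55 = 7 × 7 + 6, so there are 7 full weeks plus 6 extra days.
Each full week contributes 5 weekdays (Mon–Fri): 7 × 5 = 35.
The 6 extra days are Saturday, Sunday, Monday, Tuesday, Wednesday, Thursday — 4 of them qualify.
Total: 35 + 4 = 39.
Holidays: 1968-08-13 (Tue); 1968-08-20 (Tue); 1968-08-30 (Fri); 1968-08-31 (Sat); 1968-09-15 (Sun); 1968-09-20 (Fri).
4 of the 6 holidays fall on weekdays; the rest are weekends and were already excluded.
Business days: 39 − 4 = 35.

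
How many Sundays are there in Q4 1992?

13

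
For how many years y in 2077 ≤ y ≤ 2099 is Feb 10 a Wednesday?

Day of week of February 10 in each year:
2077: Wed ✓, 2078: Thu, 2079: Fri, 2080: Sat, 2081: Mon, 2082: Tue, 2083: Wed ✓, 2084: Thu, 2085: Sat, 2086: Sun, 2087: Mon, 2088: Tue, 2089: Thu, 2090: Fri, 2091: Sat, 2092: Sun, 2093: Tue, 2094: Wed ✓, 2095: Thu, 2096: Fri, 2097: Sun, 2098: Mon, 2099: Tue
Wednesdays: 2077, 2083, 2094.

3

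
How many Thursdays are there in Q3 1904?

Jul 1, 1904 is a Friday.
That's 92 days from start to end, counting both.
92 = 7 × 13 + 1, so there are 13 full weeks plus 1 extra day.
Each full week contributes one Thursday: 13 so far.
The 1 extra day is Friday — none qualify.
Total: 13 + 0 = 13.

13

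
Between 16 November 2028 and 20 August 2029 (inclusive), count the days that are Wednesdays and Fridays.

16 November 2028 is a Thursday.
That's 278 days from start to end, counting both.
278 = 7 × 39 + 5, so there are 39 full weeks plus 5 extra days.
Each full week contributes 2 days from the set (Wed, Fri): 39 × 2 = 78.
The 5 extra days are Thursday, Friday, Saturday, Sunday, Monday — 1 of them qualifies.
Total: 78 + 1 = 79.

79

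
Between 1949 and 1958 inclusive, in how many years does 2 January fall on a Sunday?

2

Day of week of January 2 in each year:
1949: Sun ✓, 1950: Mon, 1951: Tue, 1952: Wed, 1953: Fri, 1954: Sat, 1955: Sun ✓, 1956: Mon, 1957: Wed, 1958: Thu
Sundays: 1949, 1955.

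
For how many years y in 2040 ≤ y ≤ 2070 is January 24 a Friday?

5

Day of week of January 24 in each year:
2040: Tue, 2041: Thu, 2042: Fri ✓, 2043: Sat, 2044: Sun, 2045: Tue, 2046: Wed, 2047: Thu, 2048: Fri ✓, 2049: Sun, 2050: Mon, 2051: Tue, 2052: Wed, 2053: Fri ✓, 2054: Sat, 2055: Sun, 2056: Mon, 2057: Wed, 2058: Thu, 2059: Fri ✓, 2060: Sat, 2061: Mon, 2062: Tue, 2063: Wed, 2064: Thu, 2065: Sat, 2066: Sun, 2067: Mon, 2068: Tue, 2069: Thu, 2070: Fri ✓
Fridays: 2042, 2048, 2053, 2059, 2070.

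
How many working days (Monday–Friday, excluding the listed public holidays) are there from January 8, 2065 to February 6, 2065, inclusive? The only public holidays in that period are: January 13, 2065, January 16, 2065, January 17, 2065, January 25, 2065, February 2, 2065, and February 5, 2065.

18 working days

January 8, 2065 is a Thursday.
From January 8, 2065 to February 6, 2065 is 30 days inclusive.
30 = 7 × 4 + 2, so there are 4 full weeks plus 2 extra days.
Each full week contributes 5 weekdays (Mon–Fri): 4 × 5 = 20.
The 2 extra days are Thu, Fri — 2 of them qualify.
Total: 20 + 2 = 22.
Holidays: January 13, 2065 (Tue); January 16, 2065 (Fri); January 17, 2065 (Sat); January 25, 2065 (Sun); February 2, 2065 (Mon); February 5, 2065 (Thu).
4 of the 6 holidays fall on weekdays; the rest are weekends and were already excluded.
Business days: 22 − 4 = 18.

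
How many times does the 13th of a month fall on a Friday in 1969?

1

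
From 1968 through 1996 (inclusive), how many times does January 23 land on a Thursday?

Day of week of January 23 in each year:
1968: Tue, 1969: Thu ✓, 1970: Fri, 1971: Sat, 1972: Sun, 1973: Tue, 1974: Wed, 1975: Thu ✓, 1976: Fri, 1977: Sun, 1978: Mon, 1979: Tue, 1980: Wed, 1981: Fri, 1982: Sat, 1983: Sun, 1984: Mon, 1985: Wed, 1986: Thu ✓, 1987: Fri, 1988: Sat, 1989: Mon, 1990: Tue, 1991: Wed, 1992: Thu ✓, 1993: Sat, 1994: Sun, 1995: Mon, 1996: Tue
Thursdays: 1969, 1975, 1986, 1992.

4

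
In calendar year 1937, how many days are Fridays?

53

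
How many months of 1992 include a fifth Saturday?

A month has five Saturdays exactly when Saturday falls within its first (length − 28) days.
Jan: 31 days, starts Wed → 5 of Wed, Thu, Fri
Feb: 29 days, starts Sat → 5 of Sat ✓
Mar: 31 days, starts Sun → 5 of Sun, Mon, Tue
Apr: 30 days, starts Wed → 5 of Wed, Thu
May: 31 days, starts Fri → 5 of Fri, Sat, Sun ✓
Jun: 30 days, starts Mon → 5 of Mon, Tue
Jul: 31 days, starts Wed → 5 of Wed, Thu, Fri
Aug: 31 days, starts Sat → 5 of Sat, Sun, Mon ✓
Sep: 30 days, starts Tue → 5 of Tue, Wed
Oct: 31 days, starts Thu → 5 of Thu, Fri, Sat ✓
Nov: 30 days, starts Sun → 5 of Sun, Mon
Dec: 31 days, starts Tue → 5 of Tue, Wed, Thu
Months with five Saturdays: Feb, May, Aug, Oct.

4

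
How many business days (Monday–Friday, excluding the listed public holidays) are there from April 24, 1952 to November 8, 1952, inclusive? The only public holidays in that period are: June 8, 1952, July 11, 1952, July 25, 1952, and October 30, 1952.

April 24, 1952 is a Thursday.
That's 199 days from start to end, counting both.
199 = 7 × 28 + 3, so there are 28 full weeks plus 3 extra days.
Each full week contributes 5 weekdays (Mon–Fri): 28 × 5 = 140.
The 3 extra days are Thu, Fri, Sat — 2 of them qualify.
Total: 140 + 2 = 142.
Holidays: June 8, 1952 (Sun); July 11, 1952 (Fri); July 25, 1952 (Fri); October 30, 1952 (Thu).
3 of the 4 holidays fall on weekdays; the rest are weekends and were already excluded.
Business days: 142 − 3 = 139.

139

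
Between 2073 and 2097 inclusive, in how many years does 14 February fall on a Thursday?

Day of week of February 14 in each year:
2073: Tue, 2074: Wed, 2075: Thu ✓, 2076: Fri, 2077: Sun, 2078: Mon, 2079: Tue, 2080: Wed, 2081: Fri, 2082: Sat, 2083: Sun, 2084: Mon, 2085: Wed, 2086: Thu ✓, 2087: Fri, 2088: Sat, 2089: Mon, 2090: Tue, 2091: Wed, 2092: Thu ✓, 2093: Sat, 2094: Sun, 2095: Mon, 2096: Tue, 2097: Thu ✓
Thursdays: 2075, 2086, 2092, 2097.

4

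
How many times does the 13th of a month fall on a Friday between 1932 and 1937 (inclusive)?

Friday-the-13ths by year:
1932: May
1933: Jan, Oct
1934: Apr, Jul
1935: Sep, Dec
1936: Mar, Nov
1937: Aug

10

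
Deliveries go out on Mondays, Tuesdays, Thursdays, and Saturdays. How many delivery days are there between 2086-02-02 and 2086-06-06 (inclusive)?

2086-02-02 is a Saturday.
From 2086-02-02 to 2086-06-06 is 125 days inclusive.
125 = 7 × 17 + 6, so there are 17 full weeks plus 6 extra days.
Each full week contributes 4 days from the set (Mon, Tue, Thu, Sat): 17 × 4 = 68.
The 6 extra days are Saturday, Sunday, Monday, Tuesday, Wednesday, Thursday — 4 of them qualify.
Total: 68 + 4 = 72.

72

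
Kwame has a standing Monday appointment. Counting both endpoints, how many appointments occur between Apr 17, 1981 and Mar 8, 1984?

151

Apr 17, 1981 is a Friday.
The range spans 1057 days (inclusive of both endpoints).
1057 = 7 × 151, so the span is exactly 151 full weeks.
Each full week contributes one Monday: 151 so far.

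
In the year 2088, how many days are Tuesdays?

52

Jan 1, 2088 is a Thursday.
From Jan 1, 2088 to Dec 31, 2088 is 366 days inclusive.
366 = 7 × 52 + 2, so there are 52 full weeks plus 2 extra days.
Each full week contributes one Tuesday: 52 so far.
The 2 extra days are Thursday, Friday — none qualify.
Total: 52 + 0 = 52.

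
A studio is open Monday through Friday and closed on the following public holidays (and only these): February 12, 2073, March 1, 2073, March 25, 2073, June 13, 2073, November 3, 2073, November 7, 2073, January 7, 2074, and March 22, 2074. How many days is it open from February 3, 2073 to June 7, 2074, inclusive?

February 3, 2073 is a Friday.
That's 490 days from start to end, counting both.
490 = 7 × 70, so the span is exactly 70 full weeks.
Each full week contributes 5 weekdays (Mon–Fri): 70 × 5 = 350.
Holidays: February 12, 2073 (Sun); March 1, 2073 (Wed); March 25, 2073 (Sat); June 13, 2073 (Tue); November 3, 2073 (Fri); November 7, 2073 (Tue); January 7, 2074 (Sun); March 22, 2074 (Thu).
5 of the 8 holidays fall on weekdays; the rest are weekends and were already excluded.
Business days: 350 − 5 = 345.

345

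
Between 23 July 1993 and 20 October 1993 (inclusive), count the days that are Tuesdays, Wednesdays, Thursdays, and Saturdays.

51

23 July 1993 is a Friday.
That's 90 days from start to end, counting both.
90 = 7 × 12 + 6, so there are 12 full weeks plus 6 extra days.
Each full week contributes 4 days from the set (Tue, Wed, Thu, Sat): 12 × 4 = 48.
The 6 extra days are Fri, Sat, Sun, Mon, Tue, Wed — 3 of them qualify.
Total: 48 + 3 = 51.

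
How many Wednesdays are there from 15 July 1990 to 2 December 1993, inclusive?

15 July 1990 is a Sunday.
That's 1237 days from start to end, counting both.
1237 = 7 × 176 + 5, so there are 176 full weeks plus 5 extra days.
Each full week contributes one Wednesday: 176 so far.
The 5 extra days are Sun, Mon, Tue, Wed, Thu — 1 of them qualifies.
Total: 176 + 1 = 177.

177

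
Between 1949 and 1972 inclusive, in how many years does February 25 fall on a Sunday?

Day of week of February 25 in each year:
1949: Fri, 1950: Sat, 1951: Sun ✓, 1952: Mon, 1953: Wed, 1954: Thu, 1955: Fri, 1956: Sat, 1957: Mon, 1958: Tue, 1959: Wed, 1960: Thu, 1961: Sat, 1962: Sun ✓, 1963: Mon, 1964: Tue, 1965: Thu, 1966: Fri, 1967: Sat, 1968: Sun ✓, 1969: Tue, 1970: Wed, 1971: Thu, 1972: Fri
Sundays: 1951, 1962, 1968.

3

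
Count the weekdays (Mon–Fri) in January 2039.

21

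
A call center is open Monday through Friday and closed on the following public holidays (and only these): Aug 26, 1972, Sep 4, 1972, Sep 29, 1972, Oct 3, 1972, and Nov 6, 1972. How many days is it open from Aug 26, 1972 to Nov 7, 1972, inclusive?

48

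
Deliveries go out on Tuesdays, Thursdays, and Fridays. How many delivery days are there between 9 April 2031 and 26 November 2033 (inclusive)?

9 April 2031 is a Wednesday.
The range spans 963 days (inclusive of both endpoints).
963 = 7 × 137 + 4, so there are 137 full weeks plus 4 extra days.
Each full week contributes 3 days from the set (Tue, Thu, Fri): 137 × 3 = 411.
The 4 extra days are Wed, Thu, Fri, Sat — 2 of them qualify.
Total: 411 + 2 = 413.

413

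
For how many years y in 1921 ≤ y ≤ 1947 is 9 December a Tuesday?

4

Day of week of December 9 in each year:
1921: Fri, 1922: Sat, 1923: Sun, 1924: Tue ✓, 1925: Wed, 1926: Thu, 1927: Fri, 1928: Sun, 1929: Mon, 1930: Tue ✓, 1931: Wed, 1932: Fri, 1933: Sat, 1934: Sun, 1935: Mon, 1936: Wed, 1937: Thu, 1938: Fri, 1939: Sat, 1940: Mon, 1941: Tue ✓, 1942: Wed, 1943: Thu, 1944: Sat, 1945: Sun, 1946: Mon, 1947: Tue ✓
Tuesdays: 1924, 1930, 1941, 1947.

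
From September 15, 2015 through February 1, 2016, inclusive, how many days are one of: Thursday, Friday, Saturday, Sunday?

80

September 15, 2015 is a Tuesday.
That's 140 days from start to end, counting both.
140 = 7 × 20, so the span is exactly 20 full weeks.
Each full week contributes 4 days from the set (Thu, Fri, Sat, Sun): 20 × 4 = 80.
Total: 80.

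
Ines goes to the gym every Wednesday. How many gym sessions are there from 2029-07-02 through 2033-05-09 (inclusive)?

2029-07-02 is a Monday.
From 2029-07-02 to 2033-05-09 is 1408 days inclusive.
1408 = 7 × 201 + 1, so there are 201 full weeks plus 1 extra day.
Each full week contributes one Wednesday: 201 so far.
The 1 extra day is Mon — none qualify.
Total: 201 + 0 = 201.

201 Wednesdays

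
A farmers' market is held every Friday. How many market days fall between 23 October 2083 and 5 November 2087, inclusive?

23 October 2083 is a Saturday.
The range spans 1475 days (inclusive of both endpoints).
1475 = 7 × 210 + 5, so there are 210 full weeks plus 5 extra days.
Each full week contributes one Friday: 210 so far.
The 5 extra days are Saturday, Sunday, Monday, Tuesday, Wednesday — none qualify.
Total: 210 + 0 = 210.

210 Fridays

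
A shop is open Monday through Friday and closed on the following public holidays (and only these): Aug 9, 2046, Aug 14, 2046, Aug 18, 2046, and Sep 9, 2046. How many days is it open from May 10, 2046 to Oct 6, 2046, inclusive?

105 working days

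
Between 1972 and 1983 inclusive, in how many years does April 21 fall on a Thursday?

2

Day of week of April 21 in each year:
1972: Fri, 1973: Sat, 1974: Sun, 1975: Mon, 1976: Wed, 1977: Thu ✓, 1978: Fri, 1979: Sat, 1980: Mon, 1981: Tue, 1982: Wed, 1983: Thu ✓
Thursdays: 1977, 1983.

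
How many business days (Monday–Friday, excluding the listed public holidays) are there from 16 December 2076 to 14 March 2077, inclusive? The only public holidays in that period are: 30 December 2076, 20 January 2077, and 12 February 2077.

60

16 December 2076 is a Wednesday.
From 16 December 2076 to 14 March 2077 is 89 days inclusive.
89 = 7 × 12 + 5, so there are 12 full weeks plus 5 extra days.
Each full week contributes 5 weekdays (Mon–Fri): 12 × 5 = 60.
The 5 extra days are Wed, Thu, Fri, Sat, Sun — 3 of them qualify.
Total: 60 + 3 = 63.
Holidays: 30 December 2076 (Wed); 20 January 2077 (Wed); 12 February 2077 (Fri).
All 3 holidays fall on weekdays, so subtract 3.
Business days: 63 − 3 = 60.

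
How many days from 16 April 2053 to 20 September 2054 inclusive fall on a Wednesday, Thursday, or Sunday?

225

16 April 2053 is a Wednesday.
The range spans 523 days (inclusive of both endpoints).
523 = 7 × 74 + 5, so there are 74 full weeks plus 5 extra days.
Each full week contributes 3 days from the set (Wed, Thu, Sun): 74 × 3 = 222.
The 5 extra days are Wednesday, Thursday, Friday, Saturday, Sunday — 3 of them qualify.
Total: 222 + 3 = 225.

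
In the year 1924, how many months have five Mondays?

A month has five Mondays exactly when Monday falls within its first (length − 28) days.
Jan: 31 days, starts Tue → 5 of Tue, Wed, Thu
Feb: 29 days, starts Fri → 5 of Fri
Mar: 31 days, starts Sat → 5 of Sat, Sun, Mon ✓
Apr: 30 days, starts Tue → 5 of Tue, Wed
May: 31 days, starts Thu → 5 of Thu, Fri, Sat
Jun: 30 days, starts Sun → 5 of Sun, Mon ✓
Jul: 31 days, starts Tue → 5 of Tue, Wed, Thu
Aug: 31 days, starts Fri → 5 of Fri, Sat, Sun
Sep: 30 days, starts Mon → 5 of Mon, Tue ✓
Oct: 31 days, starts Wed → 5 of Wed, Thu, Fri
Nov: 30 days, starts Sat → 5 of Sat, Sun
Dec: 31 days, starts Mon → 5 of Mon, Tue, Wed ✓
Months with five Mondays: Mar, Jun, Sep, Dec.

4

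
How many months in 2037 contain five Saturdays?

A month has five Saturdays exactly when Saturday falls within its first (length − 28) days.
Jan: 31 days, starts Thu → 5 of Thu, Fri, Sat ✓
Feb: 28 days, starts Sun → 5 of (none)
Mar: 31 days, starts Sun → 5 of Sun, Mon, Tue
Apr: 30 days, starts Wed → 5 of Wed, Thu
May: 31 days, starts Fri → 5 of Fri, Sat, Sun ✓
Jun: 30 days, starts Mon → 5 of Mon, Tue
Jul: 31 days, starts Wed → 5 of Wed, Thu, Fri
Aug: 31 days, starts Sat → 5 of Sat, Sun, Mon ✓
Sep: 30 days, starts Tue → 5 of Tue, Wed
Oct: 31 days, starts Thu → 5 of Thu, Fri, Sat ✓
Nov: 30 days, starts Sun → 5 of Sun, Mon
Dec: 31 days, starts Tue → 5 of Tue, Wed, Thu
Months with five Saturdays: Jan, May, Aug, Oct.

4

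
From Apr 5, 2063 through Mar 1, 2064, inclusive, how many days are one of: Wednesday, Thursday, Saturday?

Apr 5, 2063 is a Thursday.
That's 332 days from start to end, counting both.
332 = 7 × 47 + 3, so there are 47 full weeks plus 3 extra days.
Each full week contributes 3 days from the set (Wed, Thu, Sat): 47 × 3 = 141.
The 3 extra days are Thu, Fri, Sat — 2 of them qualify.
Total: 141 + 2 = 143.

143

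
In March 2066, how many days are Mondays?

5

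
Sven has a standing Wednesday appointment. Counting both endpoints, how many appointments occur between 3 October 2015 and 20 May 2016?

33

3 October 2015 is a Saturday.
That's 231 days from start to end, counting both.
231 = 7 × 33, so the span is exactly 33 full weeks.
Each full week contributes one Wednesday: 33 so far.
Total: 33.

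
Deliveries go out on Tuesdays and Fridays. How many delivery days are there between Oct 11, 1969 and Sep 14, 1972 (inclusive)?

305

Oct 11, 1969 is a Saturday.
From Oct 11, 1969 to Sep 14, 1972 is 1070 days inclusive.
1070 = 7 × 152 + 6, so there are 152 full weeks plus 6 extra days.
Each full week contributes 2 days from the set (Tue, Fri): 152 × 2 = 304.
The 6 extra days are Sat, Sun, Mon, Tue, Wed, Thu — 1 of them qualifies.
Total: 304 + 1 = 305.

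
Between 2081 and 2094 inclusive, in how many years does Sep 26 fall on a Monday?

1

Day of week of September 26 in each year:
2081: Fri, 2082: Sat, 2083: Sun, 2084: Tue, 2085: Wed, 2086: Thu, 2087: Fri, 2088: Sun, 2089: Mon ✓, 2090: Tue, 2091: Wed, 2092: Fri, 2093: Sat, 2094: Sun
Mondays: 2089.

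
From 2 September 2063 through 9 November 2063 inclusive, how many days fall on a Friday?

2 September 2063 is a Sunday.
The range spans 69 days (inclusive of both endpoints).
69 = 7 × 9 + 6, so there are 9 full weeks plus 6 extra days.
Each full week contributes one Friday: 9 so far.
The 6 extra days are Sun, Mon, Tue, Wed, Thu, Fri — 1 of them qualifies.
Total: 9 + 1 = 10.

10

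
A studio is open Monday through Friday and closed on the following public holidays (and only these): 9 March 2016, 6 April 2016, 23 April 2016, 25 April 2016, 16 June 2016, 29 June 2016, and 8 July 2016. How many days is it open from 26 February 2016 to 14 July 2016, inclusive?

26 February 2016 is a Friday.
That's 140 days from start to end, counting both.
140 = 7 × 20, so the span is exactly 20 full weeks.
Each full week contributes 5 weekdays (Mon–Fri): 20 × 5 = 100.
Holidays: 9 March 2016 (Wed); 6 April 2016 (Wed); 23 April 2016 (Sat); 25 April 2016 (Mon); 16 June 2016 (Thu); 29 June 2016 (Wed); 8 July 2016 (Fri).
6 of the 7 holidays fall on weekdays; the rest are weekends and were already excluded.
Business days: 100 − 6 = 94.

94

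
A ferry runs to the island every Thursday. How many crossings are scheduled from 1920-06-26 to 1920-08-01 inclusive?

5 Thursdays

1920-06-26 is a Saturday.
That's 37 days from start to end, counting both.
37 = 7 × 5 + 2, so there are 5 full weeks plus 2 extra days.
Each full week contributes one Thursday: 5 so far.
The 2 extra days are Sat, Sun — none qualify.
Total: 5 + 0 = 5.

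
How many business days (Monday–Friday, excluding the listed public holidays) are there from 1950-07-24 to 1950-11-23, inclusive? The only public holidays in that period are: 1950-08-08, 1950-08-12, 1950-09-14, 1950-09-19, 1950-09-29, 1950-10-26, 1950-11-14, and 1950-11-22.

1950-07-24 is a Monday.
From 1950-07-24 to 1950-11-23 is 123 days inclusive.
123 = 7 × 17 + 4, so there are 17 full weeks plus 4 extra days.
Each full week contributes 5 weekdays (Mon–Fri): 17 × 5 = 85.
The 4 extra days are Monday, Tuesday, Wednesday, Thursday — 4 of them qualify.
Total: 85 + 4 = 89.
Holidays: 1950-08-08 (Tue); 1950-08-12 (Sat); 1950-09-14 (Thu); 1950-09-19 (Tue); 1950-09-29 (Fri); 1950-10-26 (Thu); 1950-11-14 (Tue); 1950-11-22 (Wed).
7 of the 8 holidays fall on weekdays; the rest are weekends and were already excluded.
Business days: 89 − 7 = 82.

82 business days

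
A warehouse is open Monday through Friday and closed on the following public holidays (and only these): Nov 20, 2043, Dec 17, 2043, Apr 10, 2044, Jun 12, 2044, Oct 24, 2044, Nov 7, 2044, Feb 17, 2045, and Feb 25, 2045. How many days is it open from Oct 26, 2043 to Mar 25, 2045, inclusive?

Oct 26, 2043 is a Monday.
That's 517 days from start to end, counting both.
517 = 7 × 73 + 6, so there are 73 full weeks plus 6 extra days.
Each full week contributes 5 weekdays (Mon–Fri): 73 × 5 = 365.
The 6 extra days are Monday, Tuesday, Wednesday, Thursday, Friday, Saturday — 5 of them qualify.
Total: 365 + 5 = 370.
Holidays: Nov 20, 2043 (Fri); Dec 17, 2043 (Thu); Apr 10, 2044 (Sun); Jun 12, 2044 (Sun); Oct 24, 2044 (Mon); Nov 7, 2044 (Mon); Feb 17, 2045 (Fri); Feb 25, 2045 (Sat).
5 of the 8 holidays fall on weekdays; the rest are weekends and were already excluded.
Business days: 370 − 5 = 365.

365 business days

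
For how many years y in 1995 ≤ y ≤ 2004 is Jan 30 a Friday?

Day of week of January 30 in each year:
1995: Mon, 1996: Tue, 1997: Thu, 1998: Fri ✓, 1999: Sat, 2000: Sun, 2001: Tue, 2002: Wed, 2003: Thu, 2004: Fri ✓
Fridays: 1998, 2004.

2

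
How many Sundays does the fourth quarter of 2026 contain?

13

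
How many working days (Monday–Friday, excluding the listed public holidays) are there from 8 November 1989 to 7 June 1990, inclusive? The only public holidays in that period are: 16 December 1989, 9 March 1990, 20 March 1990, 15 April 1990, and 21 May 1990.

149 working days

8 November 1989 is a Wednesday.
The range spans 212 days (inclusive of both endpoints).
212 = 7 × 30 + 2, so there are 30 full weeks plus 2 extra days.
Each full week contributes 5 weekdays (Mon–Fri): 30 × 5 = 150.
The 2 extra days are Wednesday, Thursday — 2 of them qualify.
Total: 150 + 2 = 152.
Holidays: 16 December 1989 (Sat); 9 March 1990 (Fri); 20 March 1990 (Tue); 15 April 1990 (Sun); 21 May 1990 (Mon).
3 of the 5 holidays fall on weekdays; the rest are weekends and were already excluded.
Business days: 152 − 3 = 149.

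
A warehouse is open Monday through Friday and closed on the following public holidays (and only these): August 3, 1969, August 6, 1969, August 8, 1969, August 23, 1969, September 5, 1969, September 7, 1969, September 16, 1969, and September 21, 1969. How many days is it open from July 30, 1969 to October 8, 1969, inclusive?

July 30, 1969 is a Wednesday.
The range spans 71 days (inclusive of both endpoints).
71 = 7 × 10 + 1, so there are 10 full weeks plus 1 extra day.
Each full week contributes 5 weekdays (Mon–Fri): 10 × 5 = 50.
The 1 extra day is Wed — 1 of them qualifies.
Total: 50 + 1 = 51.
Holidays: August 3, 1969 (Sun); August 6, 1969 (Wed); August 8, 1969 (Fri); August 23, 1969 (Sat); September 5, 1969 (Fri); September 7, 1969 (Sun); September 16, 1969 (Tue); September 21, 1969 (Sun).
4 of the 8 holidays fall on weekdays; the rest are weekends and were already excluded.
Business days: 51 − 4 = 47.

47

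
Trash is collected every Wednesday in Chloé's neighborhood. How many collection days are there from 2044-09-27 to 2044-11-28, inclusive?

2044-09-27 is a Tuesday.
That's 63 days from start to end, counting both.
63 = 7 × 9, so the span is exactly 9 full weeks.
Each full week contributes one Wednesday: 9 so far.
Total: 9.

9 Wednesdays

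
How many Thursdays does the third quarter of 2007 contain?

13

Jul 1, 2007 is a Sunday.
That's 92 days from start to end, counting both.
92 = 7 × 13 + 1, so there are 13 full weeks plus 1 extra day.
Each full week contributes one Thursday: 13 so far.
The 1 extra day is Sun — none qualify.
Total: 13 + 0 = 13.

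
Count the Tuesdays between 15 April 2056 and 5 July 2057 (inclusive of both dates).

15 April 2056 is a Saturday.
That's 447 days from start to end, counting both.
447 = 7 × 63 + 6, so there are 63 full weeks plus 6 extra days.
Each full week contributes one Tuesday: 63 so far.
The 6 extra days are Sat, Sun, Mon, Tue, Wed, Thu — 1 of them qualifies.
Total: 63 + 1 = 64.

64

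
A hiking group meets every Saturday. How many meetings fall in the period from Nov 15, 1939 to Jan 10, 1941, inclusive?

Nov 15, 1939 is a Wednesday.
The range spans 423 days (inclusive of both endpoints).
423 = 7 × 60 + 3, so there are 60 full weeks plus 3 extra days.
Each full week contributes one Saturday: 60 so far.
The 3 extra days are Wed, Thu, Fri — none qualify.
Total: 60 + 0 = 60.

60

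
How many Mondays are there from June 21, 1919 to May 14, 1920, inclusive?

June 21, 1919 is a Saturday.
From June 21, 1919 to May 14, 1920 is 329 days inclusive.
329 = 7 × 47, so the span is exactly 47 full weeks.
Each full week contributes one Monday: 47 so far.
Total: 47.

47 Mondays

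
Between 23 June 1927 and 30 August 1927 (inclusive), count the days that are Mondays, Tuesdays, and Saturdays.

23 June 1927 is a Thursday.
That's 69 days from start to end, counting both.
69 = 7 × 9 + 6, so there are 9 full weeks plus 6 extra days.
Each full week contributes 3 days from the set (Mon, Tue, Sat): 9 × 3 = 27.
The 6 extra days are Thursday, Friday, Saturday, Sunday, Monday, Tuesday — 3 of them qualify.
Total: 27 + 3 = 30.

30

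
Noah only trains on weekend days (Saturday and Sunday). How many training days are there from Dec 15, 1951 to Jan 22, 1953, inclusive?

116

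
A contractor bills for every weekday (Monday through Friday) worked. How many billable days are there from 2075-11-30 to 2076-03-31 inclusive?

2075-11-30 is a Saturday.
From 2075-11-30 to 2076-03-31 is 123 days inclusive.
123 = 7 × 17 + 4, so there are 17 full weeks plus 4 extra days.
Each full week contributes 5 weekdays (Mon–Fri): 17 × 5 = 85.
The 4 extra days are Sat, Sun, Mon, Tue — 2 of them qualify.
Total: 85 + 2 = 87.

87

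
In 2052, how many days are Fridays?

2052-01-01 is a Monday.
That's 366 days from start to end, counting both.
366 = 7 × 52 + 2, so there are 52 full weeks plus 2 extra days.
Each full week contributes one Friday: 52 so far.
The 2 extra days are Mon, Tue — none qualify.
Total: 52 + 0 = 52.

52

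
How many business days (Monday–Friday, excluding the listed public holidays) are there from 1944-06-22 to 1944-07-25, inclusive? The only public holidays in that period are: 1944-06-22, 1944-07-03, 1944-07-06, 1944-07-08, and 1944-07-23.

21

1944-06-22 is a Thursday.
From 1944-06-22 to 1944-07-25 is 34 days inclusive.
34 = 7 × 4 + 6, so there are 4 full weeks plus 6 extra days.
Each full week contributes 5 weekdays (Mon–Fri): 4 × 5 = 20.
The 6 extra days are Thu, Fri, Sat, Sun, Mon, Tue — 4 of them qualify.
Total: 20 + 4 = 24.
Holidays: 1944-06-22 (Thu); 1944-07-03 (Mon); 1944-07-06 (Thu); 1944-07-08 (Sat); 1944-07-23 (Sun).
3 of the 5 holidays fall on weekdays; the rest are weekends and were already excluded.
Business days: 24 − 3 = 21.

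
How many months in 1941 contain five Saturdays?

4

A month has five Saturdays exactly when Saturday falls within its first (length − 28) days.
Jan: 31 days, starts Wed → 5 of Wed, Thu, Fri
Feb: 28 days, starts Sat → 5 of (none)
Mar: 31 days, starts Sat → 5 of Sat, Sun, Mon ✓
Apr: 30 days, starts Tue → 5 of Tue, Wed
May: 31 days, starts Thu → 5 of Thu, Fri, Sat ✓
Jun: 30 days, starts Sun → 5 of Sun, Mon
Jul: 31 days, starts Tue → 5 of Tue, Wed, Thu
Aug: 31 days, starts Fri → 5 of Fri, Sat, Sun ✓
Sep: 30 days, starts Mon → 5 of Mon, Tue
Oct: 31 days, starts Wed → 5 of Wed, Thu, Fri
Nov: 30 days, starts Sat → 5 of Sat, Sun ✓
Dec: 31 days, starts Mon → 5 of Mon, Tue, Wed
Months with five Saturdays: Mar, May, Aug, Nov.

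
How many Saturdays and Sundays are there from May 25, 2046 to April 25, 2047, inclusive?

96

May 25, 2046 is a Friday.
That's 336 days from start to end, counting both.
336 = 7 × 48, so the span is exactly 48 full weeks.
Each full week contributes 2 weekend days (Sat, Sun): 48 × 2 = 96.
Total: 96.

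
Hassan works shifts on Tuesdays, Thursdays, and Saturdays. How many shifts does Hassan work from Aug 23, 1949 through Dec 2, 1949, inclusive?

44

Aug 23, 1949 is a Tuesday.
The range spans 102 days (inclusive of both endpoints).
102 = 7 × 14 + 4, so there are 14 full weeks plus 4 extra days.
Each full week contributes 3 days from the set (Tue, Thu, Sat): 14 × 3 = 42.
The 4 extra days are Tue, Wed, Thu, Fri — 2 of them qualify.
Total: 42 + 2 = 44.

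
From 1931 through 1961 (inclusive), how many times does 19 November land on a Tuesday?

4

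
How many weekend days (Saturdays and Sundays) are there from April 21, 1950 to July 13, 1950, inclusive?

24

April 21, 1950 is a Friday.
The range spans 84 days (inclusive of both endpoints).
84 = 7 × 12, so the span is exactly 12 full weeks.
Each full week contributes 2 weekend days (Sat, Sun): 12 × 2 = 24.
Total: 24.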